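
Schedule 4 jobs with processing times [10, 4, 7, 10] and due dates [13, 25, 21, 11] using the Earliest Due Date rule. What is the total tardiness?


Sort by due date (EDD order): [(10, 11), (10, 13), (7, 21), (4, 25)]
Compute completion times and tardiness:
  Job 1: p=10, d=11, C=10, tardiness=max(0,10-11)=0
  Job 2: p=10, d=13, C=20, tardiness=max(0,20-13)=7
  Job 3: p=7, d=21, C=27, tardiness=max(0,27-21)=6
  Job 4: p=4, d=25, C=31, tardiness=max(0,31-25)=6
Total tardiness = 19

19


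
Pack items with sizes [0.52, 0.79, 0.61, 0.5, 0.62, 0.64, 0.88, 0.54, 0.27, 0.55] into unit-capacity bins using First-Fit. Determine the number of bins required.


Place items sequentially using First-Fit:
  Item 0.52 -> new Bin 1
  Item 0.79 -> new Bin 2
  Item 0.61 -> new Bin 3
  Item 0.5 -> new Bin 4
  Item 0.62 -> new Bin 5
  Item 0.64 -> new Bin 6
  Item 0.88 -> new Bin 7
  Item 0.54 -> new Bin 8
  Item 0.27 -> Bin 1 (now 0.79)
  Item 0.55 -> new Bin 9
Total bins used = 9

9


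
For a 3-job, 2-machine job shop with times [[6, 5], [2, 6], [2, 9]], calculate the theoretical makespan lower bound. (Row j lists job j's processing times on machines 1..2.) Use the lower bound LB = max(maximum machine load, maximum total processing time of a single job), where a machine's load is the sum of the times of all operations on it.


Machine loads:
  Machine 1: 6 + 2 + 2 = 10
  Machine 2: 5 + 6 + 9 = 20
Max machine load = 20
Job totals:
  Job 1: 11
  Job 2: 8
  Job 3: 11
Max job total = 11
Lower bound = max(20, 11) = 20

20


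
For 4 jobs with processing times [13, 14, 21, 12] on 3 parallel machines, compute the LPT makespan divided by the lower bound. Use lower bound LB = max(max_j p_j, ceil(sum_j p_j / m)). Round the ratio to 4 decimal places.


LPT order: [21, 14, 13, 12]
Machine loads after assignment: [21, 14, 25]
LPT makespan = 25
Lower bound = max(max_job, ceil(total/3)) = max(21, 20) = 21
Ratio = 25 / 21 = 1.1905

1.1905


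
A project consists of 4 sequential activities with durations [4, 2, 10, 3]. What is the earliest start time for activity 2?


Activity 2 starts after activities 1 through 1 complete.
Predecessor durations: [4]
ES = 4 = 4

4


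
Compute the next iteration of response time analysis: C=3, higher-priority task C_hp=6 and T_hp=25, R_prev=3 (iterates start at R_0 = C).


R_next = C + ceil(R_prev / T_hp) * C_hp
ceil(3 / 25) = ceil(0.12) = 1
Interference = 1 * 6 = 6
R_next = 3 + 6 = 9

9


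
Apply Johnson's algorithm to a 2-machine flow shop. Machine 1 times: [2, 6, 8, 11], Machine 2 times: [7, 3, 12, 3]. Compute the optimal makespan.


Apply Johnson's rule:
  Group 1 (a <= b): [(1, 2, 7), (3, 8, 12)]
  Group 2 (a > b): [(2, 6, 3), (4, 11, 3)]
Optimal job order: [1, 3, 2, 4]
Schedule:
  Job 1: M1 done at 2, M2 done at 9
  Job 3: M1 done at 10, M2 done at 22
  Job 2: M1 done at 16, M2 done at 25
  Job 4: M1 done at 27, M2 done at 30
Makespan = 30

30


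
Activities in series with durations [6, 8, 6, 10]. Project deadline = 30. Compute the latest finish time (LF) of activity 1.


LF(activity 1) = deadline - sum of successor durations
Successors: activities 2 through 4 with durations [8, 6, 10]
Sum of successor durations = 24
LF = 30 - 24 = 6

6


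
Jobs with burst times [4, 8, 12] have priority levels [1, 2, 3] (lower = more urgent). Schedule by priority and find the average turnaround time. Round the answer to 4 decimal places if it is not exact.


Sort by priority (ascending = highest first):
Order: [(1, 4), (2, 8), (3, 12)]
Completion times:
  Priority 1, burst=4, C=4
  Priority 2, burst=8, C=12
  Priority 3, burst=12, C=24
Average turnaround = 40/3 = 13.3333

13.3333


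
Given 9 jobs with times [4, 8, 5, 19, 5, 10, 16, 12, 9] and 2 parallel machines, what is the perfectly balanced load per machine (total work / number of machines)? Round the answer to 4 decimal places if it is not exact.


Total processing time = 4 + 8 + 5 + 19 + 5 + 10 + 16 + 12 + 9 = 88
Number of machines = 2
Ideal balanced load = 88 / 2 = 44.0

44.0


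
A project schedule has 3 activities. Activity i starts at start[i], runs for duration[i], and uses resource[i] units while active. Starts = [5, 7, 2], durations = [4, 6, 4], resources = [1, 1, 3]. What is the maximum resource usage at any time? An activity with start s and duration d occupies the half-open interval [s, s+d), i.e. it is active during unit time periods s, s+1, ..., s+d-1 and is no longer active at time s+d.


Each activity i is active on [start_i, start_i + duration_i).
Compute total resource usage per time slot:
  t=0: active resources = [], total = 0
  t=1: active resources = [], total = 0
  t=2: active resources = [3], total = 3
  t=3: active resources = [3], total = 3
  t=4: active resources = [3], total = 3
  t=5: active resources = [1, 3], total = 4
  t=6: active resources = [1], total = 1
  t=7: active resources = [1, 1], total = 2
  t=8: active resources = [1, 1], total = 2
  t=9: active resources = [1], total = 1
  t=10: active resources = [1], total = 1
  t=11: active resources = [1], total = 1
  t=12: active resources = [1], total = 1
Peak resource demand = 4

4


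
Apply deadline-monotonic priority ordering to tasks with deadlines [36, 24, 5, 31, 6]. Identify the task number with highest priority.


Sort tasks by relative deadline (ascending):
  Task 3: deadline = 5
  Task 5: deadline = 6
  Task 2: deadline = 24
  Task 4: deadline = 31
  Task 1: deadline = 36
Priority order (highest first): [3, 5, 2, 4, 1]
Highest priority task = 3

3


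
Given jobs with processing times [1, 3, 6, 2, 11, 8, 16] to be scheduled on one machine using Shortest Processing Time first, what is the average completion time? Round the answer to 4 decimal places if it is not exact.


Sort jobs by processing time (SPT order): [1, 2, 3, 6, 8, 11, 16]
Compute completion times sequentially:
  Job 1: processing = 1, completes at 1
  Job 2: processing = 2, completes at 3
  Job 3: processing = 3, completes at 6
  Job 4: processing = 6, completes at 12
  Job 5: processing = 8, completes at 20
  Job 6: processing = 11, completes at 31
  Job 7: processing = 16, completes at 47
Sum of completion times = 120
Average completion time = 120/7 = 17.1429

17.1429


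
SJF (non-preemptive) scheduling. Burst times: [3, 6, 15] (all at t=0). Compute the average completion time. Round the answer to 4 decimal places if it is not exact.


SJF order (ascending): [3, 6, 15]
Completion times:
  Job 1: burst=3, C=3
  Job 2: burst=6, C=9
  Job 3: burst=15, C=24
Average completion = 36/3 = 12.0

12.0


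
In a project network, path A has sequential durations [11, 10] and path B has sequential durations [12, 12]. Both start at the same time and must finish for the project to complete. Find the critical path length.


Path A total = 11 + 10 = 21
Path B total = 12 + 12 = 24
Critical path = longest path = max(21, 24) = 24

24


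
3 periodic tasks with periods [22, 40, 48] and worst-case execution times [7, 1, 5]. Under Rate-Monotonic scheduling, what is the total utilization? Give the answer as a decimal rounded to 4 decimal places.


Compute individual utilizations (exact fractions):
  Task 1: C/T = 7/22 (approx. 0.3182)
  Task 2: C/T = 1/40 (approx. 0.025)
  Task 3: C/T = 5/48 (approx. 0.1042)
Total utilization U = 7/22 + 1/40 + 5/48 = 1181/2640
Rounded to 4 decimal places: U = 0.4473
RM (Liu & Layland) bound for 3 tasks = 0.779763; compare with U = 1181/2640 (approx. 0.447348)
U <= bound, so schedulable by RM sufficient condition.

0.4473


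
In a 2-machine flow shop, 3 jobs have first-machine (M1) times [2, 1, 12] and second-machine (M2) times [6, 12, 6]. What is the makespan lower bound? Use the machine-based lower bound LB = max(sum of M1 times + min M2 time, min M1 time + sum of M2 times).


LB1 = sum(M1 times) + min(M2 times) = 15 + 6 = 21
LB2 = min(M1 times) + sum(M2 times) = 1 + 24 = 25
Lower bound = max(LB1, LB2) = max(21, 25) = 25

25


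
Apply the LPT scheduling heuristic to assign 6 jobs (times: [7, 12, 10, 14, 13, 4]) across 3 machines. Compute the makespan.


Sort jobs in decreasing order (LPT): [14, 13, 12, 10, 7, 4]
Assign each job to the least loaded machine:
  Machine 1: jobs [14, 4], load = 18
  Machine 2: jobs [13, 7], load = 20
  Machine 3: jobs [12, 10], load = 22
Makespan = max load = 22

22


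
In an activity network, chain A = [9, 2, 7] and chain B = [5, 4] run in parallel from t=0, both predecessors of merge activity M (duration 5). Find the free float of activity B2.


ES(B2) = sum of predecessors on chain B = 5
EF(B2) = ES + duration = 5 + 4 = 9
Successor of B2 is M. ES(M) = max(sum(A), sum(B)) = max(18, 9) = 18
Free float = ES(successor) - EF(current) = 18 - 9 = 9

9


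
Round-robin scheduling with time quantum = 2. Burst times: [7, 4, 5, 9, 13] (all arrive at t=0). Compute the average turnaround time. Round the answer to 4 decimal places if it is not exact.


Time quantum = 2
Execution trace:
  J1 runs 2 units, time = 2
  J2 runs 2 units, time = 4
  J3 runs 2 units, time = 6
  J4 runs 2 units, time = 8
  J5 runs 2 units, time = 10
  J1 runs 2 units, time = 12
  J2 runs 2 units, time = 14
  J3 runs 2 units, time = 16
  J4 runs 2 units, time = 18
  J5 runs 2 units, time = 20
  J1 runs 2 units, time = 22
  J3 runs 1 units, time = 23
  J4 runs 2 units, time = 25
  J5 runs 2 units, time = 27
  J1 runs 1 units, time = 28
  J4 runs 2 units, time = 30
  J5 runs 2 units, time = 32
  J4 runs 1 units, time = 33
  J5 runs 2 units, time = 35
  J5 runs 2 units, time = 37
  J5 runs 1 units, time = 38
Finish times: [28, 14, 23, 33, 38]
Average turnaround = 136/5 = 27.2

27.2


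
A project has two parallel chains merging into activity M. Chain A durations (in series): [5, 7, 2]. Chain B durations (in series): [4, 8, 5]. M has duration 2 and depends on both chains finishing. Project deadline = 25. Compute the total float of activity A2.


Forward pass: ES(A2) = sum of predecessors on chain A = 5
EF = ES + duration = 5 + 7 = 12
Backward pass: LF(M) = deadline = 25; LS(M) = 25 - 2 = 23
LF(A2) = LS(M) - sum(successors on chain A) = 23 - 2 = 21
LS = LF - duration = 21 - 7 = 14
Total float = LS - ES = 14 - 5 = 9

9


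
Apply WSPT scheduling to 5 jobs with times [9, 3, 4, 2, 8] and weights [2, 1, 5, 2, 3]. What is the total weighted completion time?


Compute p/w ratios and sort ascending (WSPT): [(4, 5), (2, 2), (8, 3), (3, 1), (9, 2)]
Compute weighted completion times:
  Job (p=4,w=5): C=4, w*C=5*4=20
  Job (p=2,w=2): C=6, w*C=2*6=12
  Job (p=8,w=3): C=14, w*C=3*14=42
  Job (p=3,w=1): C=17, w*C=1*17=17
  Job (p=9,w=2): C=26, w*C=2*26=52
Total weighted completion time = 143

143


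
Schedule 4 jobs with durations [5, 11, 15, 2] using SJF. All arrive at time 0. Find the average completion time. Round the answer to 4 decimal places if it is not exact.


SJF order (ascending): [2, 5, 11, 15]
Completion times:
  Job 1: burst=2, C=2
  Job 2: burst=5, C=7
  Job 3: burst=11, C=18
  Job 4: burst=15, C=33
Average completion = 60/4 = 15.0

15.0


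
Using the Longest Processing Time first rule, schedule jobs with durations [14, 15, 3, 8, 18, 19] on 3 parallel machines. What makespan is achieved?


Sort jobs in decreasing order (LPT): [19, 18, 15, 14, 8, 3]
Assign each job to the least loaded machine:
  Machine 1: jobs [19, 3], load = 22
  Machine 2: jobs [18, 8], load = 26
  Machine 3: jobs [15, 14], load = 29
Makespan = max load = 29

29


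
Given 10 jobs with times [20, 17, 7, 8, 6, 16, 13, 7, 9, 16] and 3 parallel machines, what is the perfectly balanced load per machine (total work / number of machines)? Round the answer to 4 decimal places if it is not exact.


Total processing time = 20 + 17 + 7 + 8 + 6 + 16 + 13 + 7 + 9 + 16 = 119
Number of machines = 3
Ideal balanced load = 119 / 3 = 39.6667

39.6667


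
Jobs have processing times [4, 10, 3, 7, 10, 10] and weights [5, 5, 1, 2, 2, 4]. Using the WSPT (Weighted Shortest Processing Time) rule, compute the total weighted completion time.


Compute p/w ratios and sort ascending (WSPT): [(4, 5), (10, 5), (10, 4), (3, 1), (7, 2), (10, 2)]
Compute weighted completion times:
  Job (p=4,w=5): C=4, w*C=5*4=20
  Job (p=10,w=5): C=14, w*C=5*14=70
  Job (p=10,w=4): C=24, w*C=4*24=96
  Job (p=3,w=1): C=27, w*C=1*27=27
  Job (p=7,w=2): C=34, w*C=2*34=68
  Job (p=10,w=2): C=44, w*C=2*44=88
Total weighted completion time = 369

369


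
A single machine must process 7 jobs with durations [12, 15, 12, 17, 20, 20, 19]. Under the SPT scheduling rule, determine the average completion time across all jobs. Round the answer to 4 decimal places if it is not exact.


Sort jobs by processing time (SPT order): [12, 12, 15, 17, 19, 20, 20]
Compute completion times sequentially:
  Job 1: processing = 12, completes at 12
  Job 2: processing = 12, completes at 24
  Job 3: processing = 15, completes at 39
  Job 4: processing = 17, completes at 56
  Job 5: processing = 19, completes at 75
  Job 6: processing = 20, completes at 95
  Job 7: processing = 20, completes at 115
Sum of completion times = 416
Average completion time = 416/7 = 59.4286

59.4286


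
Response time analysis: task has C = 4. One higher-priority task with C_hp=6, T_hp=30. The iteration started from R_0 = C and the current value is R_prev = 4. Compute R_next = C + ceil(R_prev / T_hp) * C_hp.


R_next = C + ceil(R_prev / T_hp) * C_hp
ceil(4 / 30) = ceil(0.1333) = 1
Interference = 1 * 6 = 6
R_next = 4 + 6 = 10

10


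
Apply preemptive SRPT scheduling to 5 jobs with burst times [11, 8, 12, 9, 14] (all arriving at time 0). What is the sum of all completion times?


Since all jobs arrive at t=0, SRPT equals SPT ordering.
SPT order: [8, 9, 11, 12, 14]
Completion times:
  Job 1: p=8, C=8
  Job 2: p=9, C=17
  Job 3: p=11, C=28
  Job 4: p=12, C=40
  Job 5: p=14, C=54
Total completion time = 8 + 17 + 28 + 40 + 54 = 147

147


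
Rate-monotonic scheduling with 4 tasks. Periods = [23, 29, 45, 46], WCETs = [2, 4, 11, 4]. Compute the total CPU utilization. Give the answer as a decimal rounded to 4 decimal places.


Compute individual utilizations (exact fractions):
  Task 1: C/T = 2/23 (approx. 0.087)
  Task 2: C/T = 4/29 (approx. 0.1379)
  Task 3: C/T = 11/45 (approx. 0.2444)
  Task 4: C/T = 4/46 = 2/23 (approx. 0.087)
Total utilization U = 2/23 + 4/29 + 11/45 + 2/23 = 16697/30015
Rounded to 4 decimal places: U = 0.5563
RM (Liu & Layland) bound for 4 tasks = 0.756828; compare with U = 16697/30015 (approx. 0.556289)
U <= bound, so schedulable by RM sufficient condition.

0.5563


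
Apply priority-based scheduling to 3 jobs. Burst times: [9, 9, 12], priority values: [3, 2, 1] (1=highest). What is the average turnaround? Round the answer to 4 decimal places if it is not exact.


Sort by priority (ascending = highest first):
Order: [(1, 12), (2, 9), (3, 9)]
Completion times:
  Priority 1, burst=12, C=12
  Priority 2, burst=9, C=21
  Priority 3, burst=9, C=30
Average turnaround = 63/3 = 21.0

21.0


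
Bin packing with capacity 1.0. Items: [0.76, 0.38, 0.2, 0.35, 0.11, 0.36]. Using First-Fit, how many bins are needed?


Place items sequentially using First-Fit:
  Item 0.76 -> new Bin 1
  Item 0.38 -> new Bin 2
  Item 0.2 -> Bin 1 (now 0.96)
  Item 0.35 -> Bin 2 (now 0.73)
  Item 0.11 -> Bin 2 (now 0.84)
  Item 0.36 -> new Bin 3
Total bins used = 3

3


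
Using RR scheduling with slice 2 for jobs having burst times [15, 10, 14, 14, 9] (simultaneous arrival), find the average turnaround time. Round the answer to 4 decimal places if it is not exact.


Time quantum = 2
Execution trace:
  J1 runs 2 units, time = 2
  J2 runs 2 units, time = 4
  J3 runs 2 units, time = 6
  J4 runs 2 units, time = 8
  J5 runs 2 units, time = 10
  J1 runs 2 units, time = 12
  J2 runs 2 units, time = 14
  J3 runs 2 units, time = 16
  J4 runs 2 units, time = 18
  J5 runs 2 units, time = 20
  J1 runs 2 units, time = 22
  J2 runs 2 units, time = 24
  J3 runs 2 units, time = 26
  J4 runs 2 units, time = 28
  J5 runs 2 units, time = 30
  J1 runs 2 units, time = 32
  J2 runs 2 units, time = 34
  J3 runs 2 units, time = 36
  J4 runs 2 units, time = 38
  J5 runs 2 units, time = 40
  J1 runs 2 units, time = 42
  J2 runs 2 units, time = 44
  J3 runs 2 units, time = 46
  J4 runs 2 units, time = 48
  J5 runs 1 units, time = 49
  J1 runs 2 units, time = 51
  J3 runs 2 units, time = 53
  J4 runs 2 units, time = 55
  J1 runs 2 units, time = 57
  J3 runs 2 units, time = 59
  J4 runs 2 units, time = 61
  J1 runs 1 units, time = 62
Finish times: [62, 44, 59, 61, 49]
Average turnaround = 275/5 = 55.0

55.0


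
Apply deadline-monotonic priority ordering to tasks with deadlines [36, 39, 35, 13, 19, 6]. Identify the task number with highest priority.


Sort tasks by relative deadline (ascending):
  Task 6: deadline = 6
  Task 4: deadline = 13
  Task 5: deadline = 19
  Task 3: deadline = 35
  Task 1: deadline = 36
  Task 2: deadline = 39
Priority order (highest first): [6, 4, 5, 3, 1, 2]
Highest priority task = 6

6


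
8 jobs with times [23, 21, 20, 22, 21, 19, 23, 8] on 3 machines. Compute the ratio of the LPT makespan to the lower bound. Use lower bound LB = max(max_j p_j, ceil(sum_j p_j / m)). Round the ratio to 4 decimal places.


LPT order: [23, 23, 22, 21, 21, 20, 19, 8]
Machine loads after assignment: [44, 62, 51]
LPT makespan = 62
Lower bound = max(max_job, ceil(total/3)) = max(23, 53) = 53
Ratio = 62 / 53 = 1.1698

1.1698


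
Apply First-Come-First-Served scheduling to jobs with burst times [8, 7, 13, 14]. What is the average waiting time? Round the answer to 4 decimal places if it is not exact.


FCFS order (as given): [8, 7, 13, 14]
Waiting times:
  Job 1: wait = 0
  Job 2: wait = 8
  Job 3: wait = 15
  Job 4: wait = 28
Sum of waiting times = 51
Average waiting time = 51/4 = 12.75

12.75


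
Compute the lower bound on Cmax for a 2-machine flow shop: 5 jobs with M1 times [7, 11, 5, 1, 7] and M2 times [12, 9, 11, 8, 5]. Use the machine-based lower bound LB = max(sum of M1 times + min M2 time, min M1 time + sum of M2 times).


LB1 = sum(M1 times) + min(M2 times) = 31 + 5 = 36
LB2 = min(M1 times) + sum(M2 times) = 1 + 45 = 46
Lower bound = max(LB1, LB2) = max(36, 46) = 46

46


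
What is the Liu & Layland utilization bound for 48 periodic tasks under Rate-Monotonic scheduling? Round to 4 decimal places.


Compute 2^(1/48) = 1.0145453349
Subtract 1: 1.0145453349 - 1 = 0.0145453349
Multiply by n: 48 * 0.0145453349 = 0.6981760752
Round to 4 dp: 0.6982

0.6982


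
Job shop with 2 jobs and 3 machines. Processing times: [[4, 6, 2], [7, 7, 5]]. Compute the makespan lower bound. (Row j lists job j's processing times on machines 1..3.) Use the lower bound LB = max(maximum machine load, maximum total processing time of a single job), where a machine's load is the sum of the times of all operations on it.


Machine loads:
  Machine 1: 4 + 7 = 11
  Machine 2: 6 + 7 = 13
  Machine 3: 2 + 5 = 7
Max machine load = 13
Job totals:
  Job 1: 12
  Job 2: 19
Max job total = 19
Lower bound = max(13, 19) = 19

19


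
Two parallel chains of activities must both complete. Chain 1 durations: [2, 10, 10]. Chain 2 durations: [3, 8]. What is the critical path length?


Path A total = 2 + 10 + 10 = 22
Path B total = 3 + 8 = 11
Critical path = longest path = max(22, 11) = 22

22


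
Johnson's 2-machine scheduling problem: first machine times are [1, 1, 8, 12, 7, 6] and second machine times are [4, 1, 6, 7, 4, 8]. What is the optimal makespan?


Apply Johnson's rule:
  Group 1 (a <= b): [(1, 1, 4), (2, 1, 1), (6, 6, 8)]
  Group 2 (a > b): [(4, 12, 7), (3, 8, 6), (5, 7, 4)]
Optimal job order: [1, 2, 6, 4, 3, 5]
Schedule:
  Job 1: M1 done at 1, M2 done at 5
  Job 2: M1 done at 2, M2 done at 6
  Job 6: M1 done at 8, M2 done at 16
  Job 4: M1 done at 20, M2 done at 27
  Job 3: M1 done at 28, M2 done at 34
  Job 5: M1 done at 35, M2 done at 39
Makespan = 39

39


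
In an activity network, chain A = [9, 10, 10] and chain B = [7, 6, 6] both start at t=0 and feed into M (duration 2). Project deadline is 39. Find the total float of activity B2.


Forward pass: ES(B2) = sum of predecessors on chain B = 7
EF = ES + duration = 7 + 6 = 13
Backward pass: LF(M) = deadline = 39; LS(M) = 39 - 2 = 37
LF(B2) = LS(M) - sum(successors on chain B) = 37 - 6 = 31
LS = LF - duration = 31 - 6 = 25
Total float = LS - ES = 25 - 7 = 18

18


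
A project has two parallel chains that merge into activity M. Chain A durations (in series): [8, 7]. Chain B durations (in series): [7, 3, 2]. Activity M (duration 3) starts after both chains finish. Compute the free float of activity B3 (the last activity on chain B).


ES(B3) = sum of predecessors on chain B = 10
EF(B3) = ES + duration = 10 + 2 = 12
Successor of B3 is M. ES(M) = max(sum(A), sum(B)) = max(15, 12) = 15
Free float = ES(successor) - EF(current) = 15 - 12 = 3

3


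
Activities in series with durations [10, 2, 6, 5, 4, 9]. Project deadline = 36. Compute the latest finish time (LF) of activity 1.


LF(activity 1) = deadline - sum of successor durations
Successors: activities 2 through 6 with durations [2, 6, 5, 4, 9]
Sum of successor durations = 26
LF = 36 - 26 = 10

10


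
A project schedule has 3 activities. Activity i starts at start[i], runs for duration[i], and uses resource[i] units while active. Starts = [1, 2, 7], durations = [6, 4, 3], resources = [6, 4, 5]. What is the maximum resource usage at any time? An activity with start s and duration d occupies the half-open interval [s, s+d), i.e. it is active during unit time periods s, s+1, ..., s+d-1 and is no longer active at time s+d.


Each activity i is active on [start_i, start_i + duration_i).
Compute total resource usage per time slot:
  t=0: active resources = [], total = 0
  t=1: active resources = [6], total = 6
  t=2: active resources = [6, 4], total = 10
  t=3: active resources = [6, 4], total = 10
  t=4: active resources = [6, 4], total = 10
  t=5: active resources = [6, 4], total = 10
  t=6: active resources = [6], total = 6
  t=7: active resources = [5], total = 5
  t=8: active resources = [5], total = 5
  t=9: active resources = [5], total = 5
Peak resource demand = 10

10


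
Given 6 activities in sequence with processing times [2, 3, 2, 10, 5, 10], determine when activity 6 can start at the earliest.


Activity 6 starts after activities 1 through 5 complete.
Predecessor durations: [2, 3, 2, 10, 5]
ES = 2 + 3 + 2 + 10 + 5 = 22

22


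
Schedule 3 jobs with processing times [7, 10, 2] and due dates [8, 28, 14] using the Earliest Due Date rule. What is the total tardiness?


Sort by due date (EDD order): [(7, 8), (2, 14), (10, 28)]
Compute completion times and tardiness:
  Job 1: p=7, d=8, C=7, tardiness=max(0,7-8)=0
  Job 2: p=2, d=14, C=9, tardiness=max(0,9-14)=0
  Job 3: p=10, d=28, C=19, tardiness=max(0,19-28)=0
Total tardiness = 0

0


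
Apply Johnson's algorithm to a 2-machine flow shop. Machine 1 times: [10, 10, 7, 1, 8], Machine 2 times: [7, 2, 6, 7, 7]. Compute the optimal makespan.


Apply Johnson's rule:
  Group 1 (a <= b): [(4, 1, 7)]
  Group 2 (a > b): [(1, 10, 7), (5, 8, 7), (3, 7, 6), (2, 10, 2)]
Optimal job order: [4, 1, 5, 3, 2]
Schedule:
  Job 4: M1 done at 1, M2 done at 8
  Job 1: M1 done at 11, M2 done at 18
  Job 5: M1 done at 19, M2 done at 26
  Job 3: M1 done at 26, M2 done at 32
  Job 2: M1 done at 36, M2 done at 38
Makespan = 38

38


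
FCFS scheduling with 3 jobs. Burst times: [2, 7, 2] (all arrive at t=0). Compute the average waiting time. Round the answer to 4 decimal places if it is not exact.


FCFS order (as given): [2, 7, 2]
Waiting times:
  Job 1: wait = 0
  Job 2: wait = 2
  Job 3: wait = 9
Sum of waiting times = 11
Average waiting time = 11/3 = 3.6667

3.6667


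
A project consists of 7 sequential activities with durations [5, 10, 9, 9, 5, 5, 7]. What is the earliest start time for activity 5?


Activity 5 starts after activities 1 through 4 complete.
Predecessor durations: [5, 10, 9, 9]
ES = 5 + 10 + 9 + 9 = 33

33


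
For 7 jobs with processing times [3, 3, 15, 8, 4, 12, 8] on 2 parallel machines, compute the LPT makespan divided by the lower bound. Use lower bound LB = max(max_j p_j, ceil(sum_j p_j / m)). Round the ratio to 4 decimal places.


LPT order: [15, 12, 8, 8, 4, 3, 3]
Machine loads after assignment: [26, 27]
LPT makespan = 27
Lower bound = max(max_job, ceil(total/2)) = max(15, 27) = 27
Ratio = 27 / 27 = 1.0

1.0


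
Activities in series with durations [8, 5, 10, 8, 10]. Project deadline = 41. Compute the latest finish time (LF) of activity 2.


LF(activity 2) = deadline - sum of successor durations
Successors: activities 3 through 5 with durations [10, 8, 10]
Sum of successor durations = 28
LF = 41 - 28 = 13

13


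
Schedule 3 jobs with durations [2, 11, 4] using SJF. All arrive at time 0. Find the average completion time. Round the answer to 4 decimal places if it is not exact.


SJF order (ascending): [2, 4, 11]
Completion times:
  Job 1: burst=2, C=2
  Job 2: burst=4, C=6
  Job 3: burst=11, C=17
Average completion = 25/3 = 8.3333

8.3333


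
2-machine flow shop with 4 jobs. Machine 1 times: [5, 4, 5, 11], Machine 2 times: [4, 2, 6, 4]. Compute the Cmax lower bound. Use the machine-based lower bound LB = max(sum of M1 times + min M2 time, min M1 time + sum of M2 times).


LB1 = sum(M1 times) + min(M2 times) = 25 + 2 = 27
LB2 = min(M1 times) + sum(M2 times) = 4 + 16 = 20
Lower bound = max(LB1, LB2) = max(27, 20) = 27

27


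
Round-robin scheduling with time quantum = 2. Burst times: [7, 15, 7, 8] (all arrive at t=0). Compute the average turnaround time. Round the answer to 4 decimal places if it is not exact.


Time quantum = 2
Execution trace:
  J1 runs 2 units, time = 2
  J2 runs 2 units, time = 4
  J3 runs 2 units, time = 6
  J4 runs 2 units, time = 8
  J1 runs 2 units, time = 10
  J2 runs 2 units, time = 12
  J3 runs 2 units, time = 14
  J4 runs 2 units, time = 16
  J1 runs 2 units, time = 18
  J2 runs 2 units, time = 20
  J3 runs 2 units, time = 22
  J4 runs 2 units, time = 24
  J1 runs 1 units, time = 25
  J2 runs 2 units, time = 27
  J3 runs 1 units, time = 28
  J4 runs 2 units, time = 30
  J2 runs 2 units, time = 32
  J2 runs 2 units, time = 34
  J2 runs 2 units, time = 36
  J2 runs 1 units, time = 37
Finish times: [25, 37, 28, 30]
Average turnaround = 120/4 = 30.0

30.0


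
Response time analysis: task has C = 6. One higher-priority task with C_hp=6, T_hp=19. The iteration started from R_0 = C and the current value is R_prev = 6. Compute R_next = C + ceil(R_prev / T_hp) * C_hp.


R_next = C + ceil(R_prev / T_hp) * C_hp
ceil(6 / 19) = ceil(0.3158) = 1
Interference = 1 * 6 = 6
R_next = 6 + 6 = 12

12


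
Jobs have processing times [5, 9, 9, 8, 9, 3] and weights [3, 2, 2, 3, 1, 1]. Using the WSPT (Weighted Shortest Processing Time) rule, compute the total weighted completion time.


Compute p/w ratios and sort ascending (WSPT): [(5, 3), (8, 3), (3, 1), (9, 2), (9, 2), (9, 1)]
Compute weighted completion times:
  Job (p=5,w=3): C=5, w*C=3*5=15
  Job (p=8,w=3): C=13, w*C=3*13=39
  Job (p=3,w=1): C=16, w*C=1*16=16
  Job (p=9,w=2): C=25, w*C=2*25=50
  Job (p=9,w=2): C=34, w*C=2*34=68
  Job (p=9,w=1): C=43, w*C=1*43=43
Total weighted completion time = 231

231


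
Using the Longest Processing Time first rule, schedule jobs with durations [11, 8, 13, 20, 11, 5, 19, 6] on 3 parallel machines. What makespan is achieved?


Sort jobs in decreasing order (LPT): [20, 19, 13, 11, 11, 8, 6, 5]
Assign each job to the least loaded machine:
  Machine 1: jobs [20, 8, 5], load = 33
  Machine 2: jobs [19, 11], load = 30
  Machine 3: jobs [13, 11, 6], load = 30
Makespan = max load = 33

33


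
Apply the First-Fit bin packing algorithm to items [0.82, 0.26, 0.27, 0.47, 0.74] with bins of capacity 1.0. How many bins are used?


Place items sequentially using First-Fit:
  Item 0.82 -> new Bin 1
  Item 0.26 -> new Bin 2
  Item 0.27 -> Bin 2 (now 0.53)
  Item 0.47 -> Bin 2 (now 1.0)
  Item 0.74 -> new Bin 3
Total bins used = 3

3


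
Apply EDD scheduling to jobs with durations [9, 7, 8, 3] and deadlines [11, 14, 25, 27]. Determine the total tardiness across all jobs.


Sort by due date (EDD order): [(9, 11), (7, 14), (8, 25), (3, 27)]
Compute completion times and tardiness:
  Job 1: p=9, d=11, C=9, tardiness=max(0,9-11)=0
  Job 2: p=7, d=14, C=16, tardiness=max(0,16-14)=2
  Job 3: p=8, d=25, C=24, tardiness=max(0,24-25)=0
  Job 4: p=3, d=27, C=27, tardiness=max(0,27-27)=0
Total tardiness = 2

2


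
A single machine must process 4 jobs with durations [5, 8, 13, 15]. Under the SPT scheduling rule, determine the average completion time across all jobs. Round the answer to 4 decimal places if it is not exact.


Sort jobs by processing time (SPT order): [5, 8, 13, 15]
Compute completion times sequentially:
  Job 1: processing = 5, completes at 5
  Job 2: processing = 8, completes at 13
  Job 3: processing = 13, completes at 26
  Job 4: processing = 15, completes at 41
Sum of completion times = 85
Average completion time = 85/4 = 21.25

21.25


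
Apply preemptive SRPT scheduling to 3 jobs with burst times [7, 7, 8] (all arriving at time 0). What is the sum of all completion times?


Since all jobs arrive at t=0, SRPT equals SPT ordering.
SPT order: [7, 7, 8]
Completion times:
  Job 1: p=7, C=7
  Job 2: p=7, C=14
  Job 3: p=8, C=22
Total completion time = 7 + 14 + 22 = 43

43


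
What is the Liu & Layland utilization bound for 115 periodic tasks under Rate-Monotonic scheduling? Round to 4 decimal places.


Compute 2^(1/115) = 1.0060455679
Subtract 1: 1.0060455679 - 1 = 0.0060455679
Multiply by n: 115 * 0.0060455679 = 0.6952403085
Round to 4 dp: 0.6952

0.6952


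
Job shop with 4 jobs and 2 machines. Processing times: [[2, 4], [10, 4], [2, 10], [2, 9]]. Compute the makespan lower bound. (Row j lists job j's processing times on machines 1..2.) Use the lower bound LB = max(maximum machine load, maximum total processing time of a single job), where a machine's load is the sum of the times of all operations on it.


Machine loads:
  Machine 1: 2 + 10 + 2 + 2 = 16
  Machine 2: 4 + 4 + 10 + 9 = 27
Max machine load = 27
Job totals:
  Job 1: 6
  Job 2: 14
  Job 3: 12
  Job 4: 11
Max job total = 14
Lower bound = max(27, 14) = 27

27


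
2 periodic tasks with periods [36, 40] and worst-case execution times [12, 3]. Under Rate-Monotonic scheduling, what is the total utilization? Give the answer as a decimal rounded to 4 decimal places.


Compute individual utilizations (exact fractions):
  Task 1: C/T = 12/36 = 1/3 (approx. 0.3333)
  Task 2: C/T = 3/40 (approx. 0.075)
Total utilization U = 1/3 + 3/40 = 49/120
Rounded to 4 decimal places: U = 0.4083
RM (Liu & Layland) bound for 2 tasks = 0.828427; compare with U = 49/120 (approx. 0.408333)
U <= bound, so schedulable by RM sufficient condition.

0.4083


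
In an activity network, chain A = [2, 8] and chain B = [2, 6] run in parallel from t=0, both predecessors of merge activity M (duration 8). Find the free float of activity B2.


ES(B2) = sum of predecessors on chain B = 2
EF(B2) = ES + duration = 2 + 6 = 8
Successor of B2 is M. ES(M) = max(sum(A), sum(B)) = max(10, 8) = 10
Free float = ES(successor) - EF(current) = 10 - 8 = 2

2


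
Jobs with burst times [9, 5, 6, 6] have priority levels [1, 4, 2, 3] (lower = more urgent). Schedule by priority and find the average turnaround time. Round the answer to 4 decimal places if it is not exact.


Sort by priority (ascending = highest first):
Order: [(1, 9), (2, 6), (3, 6), (4, 5)]
Completion times:
  Priority 1, burst=9, C=9
  Priority 2, burst=6, C=15
  Priority 3, burst=6, C=21
  Priority 4, burst=5, C=26
Average turnaround = 71/4 = 17.75

17.75


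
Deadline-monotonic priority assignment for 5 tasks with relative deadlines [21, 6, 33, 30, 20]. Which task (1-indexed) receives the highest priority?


Sort tasks by relative deadline (ascending):
  Task 2: deadline = 6
  Task 5: deadline = 20
  Task 1: deadline = 21
  Task 4: deadline = 30
  Task 3: deadline = 33
Priority order (highest first): [2, 5, 1, 4, 3]
Highest priority task = 2

2


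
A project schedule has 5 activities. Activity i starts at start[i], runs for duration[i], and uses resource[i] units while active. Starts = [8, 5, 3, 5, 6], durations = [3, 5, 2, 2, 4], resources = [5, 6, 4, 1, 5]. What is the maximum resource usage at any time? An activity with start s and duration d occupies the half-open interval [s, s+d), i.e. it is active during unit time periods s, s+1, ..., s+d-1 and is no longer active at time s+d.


Each activity i is active on [start_i, start_i + duration_i).
Compute total resource usage per time slot:
  t=0: active resources = [], total = 0
  t=1: active resources = [], total = 0
  t=2: active resources = [], total = 0
  t=3: active resources = [4], total = 4
  t=4: active resources = [4], total = 4
  t=5: active resources = [6, 1], total = 7
  t=6: active resources = [6, 1, 5], total = 12
  t=7: active resources = [6, 5], total = 11
  t=8: active resources = [5, 6, 5], total = 16
  t=9: active resources = [5, 6, 5], total = 16
  t=10: active resources = [5], total = 5
Peak resource demand = 16

16


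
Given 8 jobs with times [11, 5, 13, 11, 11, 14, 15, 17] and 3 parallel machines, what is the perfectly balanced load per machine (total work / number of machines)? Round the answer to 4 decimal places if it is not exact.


Total processing time = 11 + 5 + 13 + 11 + 11 + 14 + 15 + 17 = 97
Number of machines = 3
Ideal balanced load = 97 / 3 = 32.3333

32.3333


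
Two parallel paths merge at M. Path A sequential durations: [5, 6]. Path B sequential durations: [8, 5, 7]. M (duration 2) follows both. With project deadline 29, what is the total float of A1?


Forward pass: ES(A1) = sum of predecessors on chain A = 0
EF = ES + duration = 0 + 5 = 5
Backward pass: LF(M) = deadline = 29; LS(M) = 29 - 2 = 27
LF(A1) = LS(M) - sum(successors on chain A) = 27 - 6 = 21
LS = LF - duration = 21 - 5 = 16
Total float = LS - ES = 16 - 0 = 16

16


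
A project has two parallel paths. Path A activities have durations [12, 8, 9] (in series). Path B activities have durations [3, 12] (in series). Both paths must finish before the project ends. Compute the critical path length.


Path A total = 12 + 8 + 9 = 29
Path B total = 3 + 12 = 15
Critical path = longest path = max(29, 15) = 29

29


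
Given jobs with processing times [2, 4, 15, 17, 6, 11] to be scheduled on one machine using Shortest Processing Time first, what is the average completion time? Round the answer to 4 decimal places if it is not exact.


Sort jobs by processing time (SPT order): [2, 4, 6, 11, 15, 17]
Compute completion times sequentially:
  Job 1: processing = 2, completes at 2
  Job 2: processing = 4, completes at 6
  Job 3: processing = 6, completes at 12
  Job 4: processing = 11, completes at 23
  Job 5: processing = 15, completes at 38
  Job 6: processing = 17, completes at 55
Sum of completion times = 136
Average completion time = 136/6 = 22.6667

22.6667


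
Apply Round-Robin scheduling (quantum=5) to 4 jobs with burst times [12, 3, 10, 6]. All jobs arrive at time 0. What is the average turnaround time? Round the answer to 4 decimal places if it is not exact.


Time quantum = 5
Execution trace:
  J1 runs 5 units, time = 5
  J2 runs 3 units, time = 8
  J3 runs 5 units, time = 13
  J4 runs 5 units, time = 18
  J1 runs 5 units, time = 23
  J3 runs 5 units, time = 28
  J4 runs 1 units, time = 29
  J1 runs 2 units, time = 31
Finish times: [31, 8, 28, 29]
Average turnaround = 96/4 = 24.0

24.0


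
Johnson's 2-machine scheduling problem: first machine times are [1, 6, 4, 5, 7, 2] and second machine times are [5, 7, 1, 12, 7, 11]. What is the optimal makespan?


Apply Johnson's rule:
  Group 1 (a <= b): [(1, 1, 5), (6, 2, 11), (4, 5, 12), (2, 6, 7), (5, 7, 7)]
  Group 2 (a > b): [(3, 4, 1)]
Optimal job order: [1, 6, 4, 2, 5, 3]
Schedule:
  Job 1: M1 done at 1, M2 done at 6
  Job 6: M1 done at 3, M2 done at 17
  Job 4: M1 done at 8, M2 done at 29
  Job 2: M1 done at 14, M2 done at 36
  Job 5: M1 done at 21, M2 done at 43
  Job 3: M1 done at 25, M2 done at 44
Makespan = 44

44


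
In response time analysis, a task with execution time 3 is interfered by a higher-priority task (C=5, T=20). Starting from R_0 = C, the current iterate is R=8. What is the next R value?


R_next = C + ceil(R_prev / T_hp) * C_hp
ceil(8 / 20) = ceil(0.4) = 1
Interference = 1 * 5 = 5
R_next = 3 + 5 = 8
R_next = R_prev, so the iteration has converged (response time = 8).

8


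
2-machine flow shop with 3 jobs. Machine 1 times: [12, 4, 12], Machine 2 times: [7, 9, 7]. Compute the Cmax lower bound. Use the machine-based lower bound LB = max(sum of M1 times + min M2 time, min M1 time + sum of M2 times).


LB1 = sum(M1 times) + min(M2 times) = 28 + 7 = 35
LB2 = min(M1 times) + sum(M2 times) = 4 + 23 = 27
Lower bound = max(LB1, LB2) = max(35, 27) = 35

35


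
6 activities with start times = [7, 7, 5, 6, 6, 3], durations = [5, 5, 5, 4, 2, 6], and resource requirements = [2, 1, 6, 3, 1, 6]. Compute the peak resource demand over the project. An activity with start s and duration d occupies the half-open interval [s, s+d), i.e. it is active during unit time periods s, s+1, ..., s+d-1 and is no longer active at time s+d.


Each activity i is active on [start_i, start_i + duration_i).
Compute total resource usage per time slot:
  t=0: active resources = [], total = 0
  t=1: active resources = [], total = 0
  t=2: active resources = [], total = 0
  t=3: active resources = [6], total = 6
  t=4: active resources = [6], total = 6
  t=5: active resources = [6, 6], total = 12
  t=6: active resources = [6, 3, 1, 6], total = 16
  t=7: active resources = [2, 1, 6, 3, 1, 6], total = 19
  t=8: active resources = [2, 1, 6, 3, 6], total = 18
  t=9: active resources = [2, 1, 6, 3], total = 12
  t=10: active resources = [2, 1], total = 3
  t=11: active resources = [2, 1], total = 3
Peak resource demand = 19

19


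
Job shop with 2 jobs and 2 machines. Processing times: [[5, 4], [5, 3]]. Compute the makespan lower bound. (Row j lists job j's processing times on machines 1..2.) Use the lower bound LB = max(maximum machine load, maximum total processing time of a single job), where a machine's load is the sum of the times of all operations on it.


Machine loads:
  Machine 1: 5 + 5 = 10
  Machine 2: 4 + 3 = 7
Max machine load = 10
Job totals:
  Job 1: 9
  Job 2: 8
Max job total = 9
Lower bound = max(10, 9) = 10

10


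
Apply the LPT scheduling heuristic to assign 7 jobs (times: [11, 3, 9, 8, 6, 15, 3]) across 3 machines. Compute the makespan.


Sort jobs in decreasing order (LPT): [15, 11, 9, 8, 6, 3, 3]
Assign each job to the least loaded machine:
  Machine 1: jobs [15, 3], load = 18
  Machine 2: jobs [11, 6, 3], load = 20
  Machine 3: jobs [9, 8], load = 17
Makespan = max load = 20

20


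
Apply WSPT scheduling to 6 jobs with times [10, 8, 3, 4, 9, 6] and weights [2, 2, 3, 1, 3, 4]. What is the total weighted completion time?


Compute p/w ratios and sort ascending (WSPT): [(3, 3), (6, 4), (9, 3), (8, 2), (4, 1), (10, 2)]
Compute weighted completion times:
  Job (p=3,w=3): C=3, w*C=3*3=9
  Job (p=6,w=4): C=9, w*C=4*9=36
  Job (p=9,w=3): C=18, w*C=3*18=54
  Job (p=8,w=2): C=26, w*C=2*26=52
  Job (p=4,w=1): C=30, w*C=1*30=30
  Job (p=10,w=2): C=40, w*C=2*40=80
Total weighted completion time = 261

261


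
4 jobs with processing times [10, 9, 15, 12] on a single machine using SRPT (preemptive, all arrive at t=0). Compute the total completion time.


Since all jobs arrive at t=0, SRPT equals SPT ordering.
SPT order: [9, 10, 12, 15]
Completion times:
  Job 1: p=9, C=9
  Job 2: p=10, C=19
  Job 3: p=12, C=31
  Job 4: p=15, C=46
Total completion time = 9 + 19 + 31 + 46 = 105

105


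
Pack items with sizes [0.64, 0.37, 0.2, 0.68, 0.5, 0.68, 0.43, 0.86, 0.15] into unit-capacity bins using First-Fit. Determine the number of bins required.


Place items sequentially using First-Fit:
  Item 0.64 -> new Bin 1
  Item 0.37 -> new Bin 2
  Item 0.2 -> Bin 1 (now 0.84)
  Item 0.68 -> new Bin 3
  Item 0.5 -> Bin 2 (now 0.87)
  Item 0.68 -> new Bin 4
  Item 0.43 -> new Bin 5
  Item 0.86 -> new Bin 6
  Item 0.15 -> Bin 1 (now 0.99)
Total bins used = 6

6
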